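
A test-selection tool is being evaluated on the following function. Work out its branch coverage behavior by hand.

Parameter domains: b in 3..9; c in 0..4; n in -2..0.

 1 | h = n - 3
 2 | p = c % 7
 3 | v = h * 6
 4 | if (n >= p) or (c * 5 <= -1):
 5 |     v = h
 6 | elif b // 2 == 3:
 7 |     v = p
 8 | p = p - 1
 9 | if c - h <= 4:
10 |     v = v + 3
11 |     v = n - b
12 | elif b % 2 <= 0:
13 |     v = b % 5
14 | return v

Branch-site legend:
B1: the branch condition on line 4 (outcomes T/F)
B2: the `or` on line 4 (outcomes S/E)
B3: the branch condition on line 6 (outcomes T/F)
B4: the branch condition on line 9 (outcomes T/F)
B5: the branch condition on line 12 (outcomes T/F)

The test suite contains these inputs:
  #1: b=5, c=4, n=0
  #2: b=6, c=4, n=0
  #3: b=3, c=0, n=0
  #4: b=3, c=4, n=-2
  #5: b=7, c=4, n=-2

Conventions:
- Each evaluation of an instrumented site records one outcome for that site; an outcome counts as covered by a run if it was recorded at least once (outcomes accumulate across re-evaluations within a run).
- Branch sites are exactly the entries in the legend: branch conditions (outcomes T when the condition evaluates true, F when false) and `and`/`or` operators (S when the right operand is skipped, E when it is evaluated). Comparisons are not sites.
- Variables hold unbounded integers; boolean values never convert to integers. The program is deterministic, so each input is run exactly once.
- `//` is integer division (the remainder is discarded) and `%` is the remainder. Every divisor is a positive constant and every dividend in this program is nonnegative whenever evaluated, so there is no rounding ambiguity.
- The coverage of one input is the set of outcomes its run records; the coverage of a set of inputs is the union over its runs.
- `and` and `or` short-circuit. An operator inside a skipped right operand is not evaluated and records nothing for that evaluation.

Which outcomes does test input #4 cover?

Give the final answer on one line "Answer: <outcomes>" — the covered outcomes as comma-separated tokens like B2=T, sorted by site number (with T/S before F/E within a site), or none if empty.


Event log for input #4 (b=3, c=4, n=-2):
  B2->E, B1->F, B3->F, B4->F, B5->F
deduplicating events, the covered set is: B1=F, B2=E, B3=F, B4=F, B5=F
Answer: B1=F, B2=E, B3=F, B4=F, B5=F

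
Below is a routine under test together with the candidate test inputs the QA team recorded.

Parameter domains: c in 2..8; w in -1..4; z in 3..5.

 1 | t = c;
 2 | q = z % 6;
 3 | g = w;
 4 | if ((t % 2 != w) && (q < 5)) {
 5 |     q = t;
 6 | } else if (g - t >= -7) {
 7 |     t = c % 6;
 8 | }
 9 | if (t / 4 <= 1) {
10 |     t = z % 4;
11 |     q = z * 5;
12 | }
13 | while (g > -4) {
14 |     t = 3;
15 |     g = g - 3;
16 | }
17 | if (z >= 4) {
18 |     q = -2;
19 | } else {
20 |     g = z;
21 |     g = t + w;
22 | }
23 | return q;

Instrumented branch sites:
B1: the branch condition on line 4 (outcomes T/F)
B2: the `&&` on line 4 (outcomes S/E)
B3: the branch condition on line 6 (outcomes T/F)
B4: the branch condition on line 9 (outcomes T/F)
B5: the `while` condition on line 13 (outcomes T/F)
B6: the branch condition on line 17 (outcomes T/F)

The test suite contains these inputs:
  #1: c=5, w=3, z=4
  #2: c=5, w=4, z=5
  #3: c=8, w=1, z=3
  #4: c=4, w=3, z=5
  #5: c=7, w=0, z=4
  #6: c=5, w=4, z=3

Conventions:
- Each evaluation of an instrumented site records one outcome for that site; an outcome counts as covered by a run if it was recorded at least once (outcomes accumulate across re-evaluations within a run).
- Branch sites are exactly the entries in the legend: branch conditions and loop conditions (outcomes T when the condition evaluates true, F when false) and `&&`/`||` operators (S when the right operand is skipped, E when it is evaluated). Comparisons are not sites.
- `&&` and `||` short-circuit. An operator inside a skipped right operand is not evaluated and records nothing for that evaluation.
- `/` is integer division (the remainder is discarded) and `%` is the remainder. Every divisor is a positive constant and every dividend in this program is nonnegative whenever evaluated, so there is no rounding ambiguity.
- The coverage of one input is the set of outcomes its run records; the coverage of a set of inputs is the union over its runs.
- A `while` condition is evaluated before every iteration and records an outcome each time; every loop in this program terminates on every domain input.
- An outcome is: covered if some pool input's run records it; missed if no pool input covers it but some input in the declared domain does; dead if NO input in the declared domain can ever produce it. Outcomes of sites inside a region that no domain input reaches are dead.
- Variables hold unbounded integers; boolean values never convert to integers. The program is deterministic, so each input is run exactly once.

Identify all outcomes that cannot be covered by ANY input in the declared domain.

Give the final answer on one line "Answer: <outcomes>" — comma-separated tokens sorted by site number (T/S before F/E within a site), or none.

sweeping the full domain (126 inputs) for each outcome:
  reachable outcomes have witnesses, e.g. B1=T (e.g. c=2, w=-1, z=3), B1=F (e.g. c=2, w=-1, z=5), B2=S (e.g. c=2, w=0, z=3), B2=E (e.g. c=2, w=-1, z=3)

Answer: none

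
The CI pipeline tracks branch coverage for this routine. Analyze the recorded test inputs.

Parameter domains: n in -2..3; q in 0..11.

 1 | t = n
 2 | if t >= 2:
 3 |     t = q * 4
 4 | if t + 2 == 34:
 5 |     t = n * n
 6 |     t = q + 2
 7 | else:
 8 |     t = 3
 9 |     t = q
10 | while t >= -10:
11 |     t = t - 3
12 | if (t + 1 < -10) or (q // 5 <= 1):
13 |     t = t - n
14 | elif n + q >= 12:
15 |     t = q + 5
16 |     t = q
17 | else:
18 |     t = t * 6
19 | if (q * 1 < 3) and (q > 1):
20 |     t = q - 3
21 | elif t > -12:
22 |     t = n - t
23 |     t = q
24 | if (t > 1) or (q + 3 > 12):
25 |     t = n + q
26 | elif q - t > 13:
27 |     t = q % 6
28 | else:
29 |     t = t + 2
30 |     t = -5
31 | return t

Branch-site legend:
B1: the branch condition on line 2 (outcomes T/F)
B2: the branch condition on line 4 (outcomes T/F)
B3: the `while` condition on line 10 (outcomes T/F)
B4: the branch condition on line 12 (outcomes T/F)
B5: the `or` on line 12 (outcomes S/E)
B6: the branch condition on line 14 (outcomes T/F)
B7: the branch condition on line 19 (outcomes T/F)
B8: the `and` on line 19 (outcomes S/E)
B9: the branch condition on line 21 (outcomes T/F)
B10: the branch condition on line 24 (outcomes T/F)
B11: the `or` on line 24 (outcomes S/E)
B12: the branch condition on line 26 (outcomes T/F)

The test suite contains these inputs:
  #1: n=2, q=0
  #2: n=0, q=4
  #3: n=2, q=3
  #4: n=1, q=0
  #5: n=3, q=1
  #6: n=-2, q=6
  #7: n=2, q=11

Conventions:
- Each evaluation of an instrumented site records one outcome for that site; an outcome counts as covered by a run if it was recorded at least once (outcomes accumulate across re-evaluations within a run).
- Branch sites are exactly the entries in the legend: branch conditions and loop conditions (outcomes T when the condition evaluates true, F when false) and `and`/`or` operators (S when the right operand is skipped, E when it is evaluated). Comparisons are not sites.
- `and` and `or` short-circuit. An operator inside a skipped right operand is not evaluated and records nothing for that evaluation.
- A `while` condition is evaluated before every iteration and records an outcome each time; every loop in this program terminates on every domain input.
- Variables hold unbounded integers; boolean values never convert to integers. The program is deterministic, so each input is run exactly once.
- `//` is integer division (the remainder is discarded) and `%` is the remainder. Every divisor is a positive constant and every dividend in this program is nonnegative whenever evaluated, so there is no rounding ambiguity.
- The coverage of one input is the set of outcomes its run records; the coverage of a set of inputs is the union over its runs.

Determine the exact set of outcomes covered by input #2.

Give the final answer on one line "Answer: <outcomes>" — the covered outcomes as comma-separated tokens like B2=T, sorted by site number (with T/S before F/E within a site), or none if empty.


Tracing the run of input #2 (n=0, q=4):
  B1->F, B2->F, B3->T, B3->T, B3->T, B3->T, B3->T, B3->F, B5->E, B4->T
  B8->S, B7->F, B9->T, B11->S, B10->T
distinct outcomes covered: B1=F, B2=F, B3=T, B3=F, B4=T, B5=E, B7=F, B8=S, B9=T, B10=T, B11=S
Answer: B1=F, B2=F, B3=T, B3=F, B4=T, B5=E, B7=F, B8=S, B9=T, B10=T, B11=S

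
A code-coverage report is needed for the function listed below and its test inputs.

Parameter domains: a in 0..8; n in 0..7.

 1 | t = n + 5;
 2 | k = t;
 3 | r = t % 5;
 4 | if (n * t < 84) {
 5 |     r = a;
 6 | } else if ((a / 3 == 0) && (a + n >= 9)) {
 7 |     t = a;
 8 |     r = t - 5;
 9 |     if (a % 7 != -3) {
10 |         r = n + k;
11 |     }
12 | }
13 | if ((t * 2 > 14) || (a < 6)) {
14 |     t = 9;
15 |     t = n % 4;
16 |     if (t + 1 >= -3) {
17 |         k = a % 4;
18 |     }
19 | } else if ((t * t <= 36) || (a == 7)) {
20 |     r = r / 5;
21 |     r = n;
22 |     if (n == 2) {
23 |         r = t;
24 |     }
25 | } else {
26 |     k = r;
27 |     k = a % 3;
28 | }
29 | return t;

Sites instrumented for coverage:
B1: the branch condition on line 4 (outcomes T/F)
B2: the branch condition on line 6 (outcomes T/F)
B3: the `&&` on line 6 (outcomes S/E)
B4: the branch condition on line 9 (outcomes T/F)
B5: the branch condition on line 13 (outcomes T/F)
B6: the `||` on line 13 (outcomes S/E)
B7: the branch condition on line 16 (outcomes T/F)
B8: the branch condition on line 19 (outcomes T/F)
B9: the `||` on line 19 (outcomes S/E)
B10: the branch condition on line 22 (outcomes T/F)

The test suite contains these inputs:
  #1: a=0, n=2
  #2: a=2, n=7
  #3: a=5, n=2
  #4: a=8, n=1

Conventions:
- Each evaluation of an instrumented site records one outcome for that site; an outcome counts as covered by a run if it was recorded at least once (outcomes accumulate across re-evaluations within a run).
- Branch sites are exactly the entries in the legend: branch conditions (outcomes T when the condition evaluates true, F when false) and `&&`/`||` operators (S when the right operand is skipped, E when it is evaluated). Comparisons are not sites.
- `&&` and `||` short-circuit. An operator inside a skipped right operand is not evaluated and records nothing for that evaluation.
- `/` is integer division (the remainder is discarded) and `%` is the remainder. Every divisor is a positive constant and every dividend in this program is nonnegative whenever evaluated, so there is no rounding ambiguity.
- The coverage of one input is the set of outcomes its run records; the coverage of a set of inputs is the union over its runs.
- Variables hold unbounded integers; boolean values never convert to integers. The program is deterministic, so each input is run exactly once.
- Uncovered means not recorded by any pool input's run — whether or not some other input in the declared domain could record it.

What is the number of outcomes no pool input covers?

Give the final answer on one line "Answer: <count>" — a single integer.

run #1 (a=0, n=2) runs B1->T, B6->E, B5->T, B7->T; records B1=T, B5=T, B6=E, B7=T
run #2 (a=2, n=7) runs B1->F, B3->E, B2->T, B4->T, B6->E, B5->T, B7->T; records B1=F, B2=T, B3=E, B4=T, B5=T, B6=E, B7=T
run #3 (a=5, n=2) runs B1->T, B6->E, B5->T, B7->T; records B1=T, B5=T, B6=E, B7=T
run #4 (a=8, n=1) runs B1->T, B6->E, B5->F, B9->S, B8->T, B10->F; records B1=T, B5=F, B6=E, B8=T, B9=S, B10=F
union over the pool: B1=T, B1=F, B2=T, B3=E, B4=T, B5=T, B5=F, B6=E, B7=T, B8=T, B9=S, B10=F
uncovered (8 of 20): B2=F, B3=S, B4=F, B6=S, B7=F, B8=F, B9=E, B10=T

Answer: 8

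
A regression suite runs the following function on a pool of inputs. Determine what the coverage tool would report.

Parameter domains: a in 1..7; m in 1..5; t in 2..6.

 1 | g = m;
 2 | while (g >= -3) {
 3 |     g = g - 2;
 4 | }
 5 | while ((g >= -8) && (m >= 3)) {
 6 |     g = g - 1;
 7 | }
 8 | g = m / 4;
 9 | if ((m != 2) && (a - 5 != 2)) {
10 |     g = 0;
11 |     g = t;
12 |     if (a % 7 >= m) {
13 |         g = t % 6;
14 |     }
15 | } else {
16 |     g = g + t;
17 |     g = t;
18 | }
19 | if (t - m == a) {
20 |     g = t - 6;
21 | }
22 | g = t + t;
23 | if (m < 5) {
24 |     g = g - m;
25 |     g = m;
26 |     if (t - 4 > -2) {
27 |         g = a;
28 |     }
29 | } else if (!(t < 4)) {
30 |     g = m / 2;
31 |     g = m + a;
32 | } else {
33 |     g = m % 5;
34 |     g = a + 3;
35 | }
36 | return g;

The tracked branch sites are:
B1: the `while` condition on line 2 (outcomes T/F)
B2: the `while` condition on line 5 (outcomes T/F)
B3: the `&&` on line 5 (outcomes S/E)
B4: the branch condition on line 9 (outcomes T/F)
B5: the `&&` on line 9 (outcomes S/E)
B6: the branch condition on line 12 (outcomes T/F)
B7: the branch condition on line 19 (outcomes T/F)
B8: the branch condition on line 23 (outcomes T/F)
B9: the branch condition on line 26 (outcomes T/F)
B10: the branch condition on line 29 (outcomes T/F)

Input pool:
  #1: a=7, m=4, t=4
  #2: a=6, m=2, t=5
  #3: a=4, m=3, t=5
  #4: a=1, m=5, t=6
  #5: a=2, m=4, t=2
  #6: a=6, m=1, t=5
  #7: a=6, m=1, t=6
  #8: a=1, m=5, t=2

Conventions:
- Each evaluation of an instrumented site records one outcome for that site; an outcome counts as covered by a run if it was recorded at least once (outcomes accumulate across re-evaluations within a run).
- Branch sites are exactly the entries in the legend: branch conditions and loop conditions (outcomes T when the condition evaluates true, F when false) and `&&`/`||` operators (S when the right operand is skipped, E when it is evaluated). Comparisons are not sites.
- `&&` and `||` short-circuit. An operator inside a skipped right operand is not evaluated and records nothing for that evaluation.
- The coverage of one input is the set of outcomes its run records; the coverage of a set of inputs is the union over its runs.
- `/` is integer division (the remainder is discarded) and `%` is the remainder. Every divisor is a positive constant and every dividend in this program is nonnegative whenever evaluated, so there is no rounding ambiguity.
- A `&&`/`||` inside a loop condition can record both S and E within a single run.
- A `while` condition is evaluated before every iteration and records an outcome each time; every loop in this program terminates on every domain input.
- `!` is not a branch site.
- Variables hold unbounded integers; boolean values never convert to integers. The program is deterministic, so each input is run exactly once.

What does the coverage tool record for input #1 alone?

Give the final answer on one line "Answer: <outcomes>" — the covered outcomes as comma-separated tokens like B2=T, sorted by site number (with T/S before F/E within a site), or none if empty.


Event log for input #1 (a=7, m=4, t=4):
  B1->T, B1->T, B1->T, B1->T, B1->F, B3->E, B2->T, B3->E, B2->T, B3->E
  B2->T, B3->E, B2->T, B3->E, B2->T, B3->S, B2->F, B5->E, B4->F, B7->F
  B8->T, B9->T
distinct outcomes covered: B1=T, B1=F, B2=T, B2=F, B3=S, B3=E, B4=F, B5=E, B7=F, B8=T, B9=T
Answer: B1=T, B1=F, B2=T, B2=F, B3=S, B3=E, B4=F, B5=E, B7=F, B8=T, B9=T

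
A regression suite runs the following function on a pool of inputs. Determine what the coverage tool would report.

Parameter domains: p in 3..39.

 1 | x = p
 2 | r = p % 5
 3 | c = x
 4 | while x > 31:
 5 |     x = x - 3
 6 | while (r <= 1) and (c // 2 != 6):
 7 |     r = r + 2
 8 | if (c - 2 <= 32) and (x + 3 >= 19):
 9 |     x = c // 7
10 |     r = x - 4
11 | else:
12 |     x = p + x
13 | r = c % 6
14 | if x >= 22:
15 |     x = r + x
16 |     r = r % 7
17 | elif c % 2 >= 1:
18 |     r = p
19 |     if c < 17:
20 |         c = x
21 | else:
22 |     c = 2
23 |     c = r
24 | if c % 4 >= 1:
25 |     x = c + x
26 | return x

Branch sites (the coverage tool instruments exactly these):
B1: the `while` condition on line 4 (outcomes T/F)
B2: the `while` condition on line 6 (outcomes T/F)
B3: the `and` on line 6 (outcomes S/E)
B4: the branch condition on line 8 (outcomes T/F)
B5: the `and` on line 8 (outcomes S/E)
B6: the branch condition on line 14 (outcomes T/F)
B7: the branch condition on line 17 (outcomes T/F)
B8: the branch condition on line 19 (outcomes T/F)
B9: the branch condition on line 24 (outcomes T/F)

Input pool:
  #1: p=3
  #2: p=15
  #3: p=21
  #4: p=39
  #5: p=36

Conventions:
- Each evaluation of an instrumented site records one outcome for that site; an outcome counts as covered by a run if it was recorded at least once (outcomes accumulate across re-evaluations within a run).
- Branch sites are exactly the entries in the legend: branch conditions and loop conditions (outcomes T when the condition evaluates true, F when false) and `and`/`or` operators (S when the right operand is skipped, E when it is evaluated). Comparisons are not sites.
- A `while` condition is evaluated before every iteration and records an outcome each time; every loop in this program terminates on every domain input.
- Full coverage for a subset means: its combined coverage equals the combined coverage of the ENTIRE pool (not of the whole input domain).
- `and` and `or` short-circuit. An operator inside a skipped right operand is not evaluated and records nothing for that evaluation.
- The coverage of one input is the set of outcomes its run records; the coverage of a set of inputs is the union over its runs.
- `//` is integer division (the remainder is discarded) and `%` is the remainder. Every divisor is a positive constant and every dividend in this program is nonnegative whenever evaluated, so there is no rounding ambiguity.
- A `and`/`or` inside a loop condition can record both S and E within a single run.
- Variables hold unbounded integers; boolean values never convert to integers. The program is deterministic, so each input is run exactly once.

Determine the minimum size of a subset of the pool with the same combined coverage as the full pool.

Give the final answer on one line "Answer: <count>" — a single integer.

test 1 (p=3) hits B1=F, B2=F, B3=S, B4=F, B5=E, B6=F, B7=T, B8=T, B9=T
test 2 (p=15) hits B1=F, B2=T, B2=F, B3=S, B3=E, B4=F, B5=E, B6=T, B9=T
test 3 (p=21) hits B1=F, B2=T, B2=F, B3=S, B3=E, B4=T, B5=E, B6=F, B7=T, B8=F, B9=T
test 4 (p=39) hits B1=T, B1=F, B2=F, B3=S, B4=F, B5=S, B6=T, B9=T
test 5 (p=36) hits B1=T, B1=F, B2=T, B2=F, B3=S, B3=E, B4=F, B5=S, B6=T, B9=F
union over all inputs: B1=T, B1=F, B2=T, B2=F, B3=S, B3=E, B4=T, B4=F, B5=S, B5=E, B6=T, B6=F, B7=T, B8=T, B8=F, B9=T, B9=F (17 outcomes)
no size-1 subset reaches all 17 outcomes (best union: 11/17)
no size-2 subset reaches all 17 outcomes (best union: 16/17)
at size 3, {1, 3, 5} reaches all 17 outcomes; every lexicographically earlier size-3 subset fails

Answer: 3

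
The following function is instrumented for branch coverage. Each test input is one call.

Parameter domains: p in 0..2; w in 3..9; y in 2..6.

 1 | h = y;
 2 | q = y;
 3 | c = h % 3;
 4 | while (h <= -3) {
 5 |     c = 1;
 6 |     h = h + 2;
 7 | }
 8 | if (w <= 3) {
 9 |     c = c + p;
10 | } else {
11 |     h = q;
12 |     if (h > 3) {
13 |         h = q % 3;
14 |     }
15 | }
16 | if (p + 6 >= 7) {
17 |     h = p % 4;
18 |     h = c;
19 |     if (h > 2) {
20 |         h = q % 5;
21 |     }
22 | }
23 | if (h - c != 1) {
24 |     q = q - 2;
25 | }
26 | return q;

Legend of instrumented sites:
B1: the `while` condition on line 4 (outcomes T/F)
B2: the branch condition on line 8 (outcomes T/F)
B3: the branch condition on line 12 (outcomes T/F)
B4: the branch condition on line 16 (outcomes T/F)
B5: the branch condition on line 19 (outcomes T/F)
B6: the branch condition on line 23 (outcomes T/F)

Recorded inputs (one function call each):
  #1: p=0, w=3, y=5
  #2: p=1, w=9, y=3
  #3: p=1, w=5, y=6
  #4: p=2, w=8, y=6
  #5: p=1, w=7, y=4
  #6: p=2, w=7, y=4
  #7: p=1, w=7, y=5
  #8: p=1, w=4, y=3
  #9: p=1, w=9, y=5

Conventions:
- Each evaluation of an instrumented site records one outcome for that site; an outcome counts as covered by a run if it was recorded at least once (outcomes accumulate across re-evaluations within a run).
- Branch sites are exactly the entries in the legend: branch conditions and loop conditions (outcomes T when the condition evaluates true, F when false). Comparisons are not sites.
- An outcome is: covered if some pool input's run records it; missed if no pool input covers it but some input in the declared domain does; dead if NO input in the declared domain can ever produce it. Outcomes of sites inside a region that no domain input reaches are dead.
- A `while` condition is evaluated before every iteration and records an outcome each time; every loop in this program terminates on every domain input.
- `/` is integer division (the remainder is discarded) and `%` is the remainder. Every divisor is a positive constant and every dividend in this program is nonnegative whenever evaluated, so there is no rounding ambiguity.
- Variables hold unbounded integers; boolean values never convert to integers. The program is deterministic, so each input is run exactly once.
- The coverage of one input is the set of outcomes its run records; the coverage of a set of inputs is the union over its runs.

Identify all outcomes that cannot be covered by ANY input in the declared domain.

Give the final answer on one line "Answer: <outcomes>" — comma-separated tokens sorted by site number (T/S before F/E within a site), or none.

exhaustive pass over the 105-input domain:
  B1=T: unreachable across the whole domain -> dead
  reachable outcomes have witnesses, e.g. B1=F (e.g. p=0, w=3, y=2), B2=T (e.g. p=0, w=3, y=2), B2=F (e.g. p=0, w=4, y=2), B3=T (e.g. p=0, w=4, y=4)

Answer: B1=T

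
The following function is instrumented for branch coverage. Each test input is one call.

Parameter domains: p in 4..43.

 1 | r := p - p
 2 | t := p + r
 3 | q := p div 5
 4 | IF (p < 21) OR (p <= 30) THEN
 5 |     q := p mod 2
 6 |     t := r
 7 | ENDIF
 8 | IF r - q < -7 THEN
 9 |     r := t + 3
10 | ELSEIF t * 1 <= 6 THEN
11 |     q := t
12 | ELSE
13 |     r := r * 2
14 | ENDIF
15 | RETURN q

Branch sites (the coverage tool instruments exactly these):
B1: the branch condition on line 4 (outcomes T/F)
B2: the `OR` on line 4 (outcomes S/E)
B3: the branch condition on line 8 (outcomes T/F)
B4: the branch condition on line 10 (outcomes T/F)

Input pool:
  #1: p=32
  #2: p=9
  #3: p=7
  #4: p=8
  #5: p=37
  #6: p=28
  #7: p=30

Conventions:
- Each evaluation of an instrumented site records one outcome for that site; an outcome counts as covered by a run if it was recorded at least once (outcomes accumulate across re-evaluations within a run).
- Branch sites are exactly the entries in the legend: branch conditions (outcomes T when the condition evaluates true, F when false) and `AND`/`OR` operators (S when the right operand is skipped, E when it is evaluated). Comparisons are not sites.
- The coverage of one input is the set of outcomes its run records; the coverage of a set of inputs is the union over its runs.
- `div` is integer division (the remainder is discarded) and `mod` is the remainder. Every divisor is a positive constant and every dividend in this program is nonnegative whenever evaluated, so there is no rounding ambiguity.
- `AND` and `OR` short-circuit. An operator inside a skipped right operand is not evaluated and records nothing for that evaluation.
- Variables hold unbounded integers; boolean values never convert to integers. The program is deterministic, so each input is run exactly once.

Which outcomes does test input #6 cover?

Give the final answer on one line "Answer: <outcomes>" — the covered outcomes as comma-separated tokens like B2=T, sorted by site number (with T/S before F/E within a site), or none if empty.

Tracing the run of input #6 (p=28):
  B2->E, B1->T, B3->F, B4->T
distinct outcomes covered: B1=T, B2=E, B3=F, B4=T

Answer: B1=T, B2=E, B3=F, B4=T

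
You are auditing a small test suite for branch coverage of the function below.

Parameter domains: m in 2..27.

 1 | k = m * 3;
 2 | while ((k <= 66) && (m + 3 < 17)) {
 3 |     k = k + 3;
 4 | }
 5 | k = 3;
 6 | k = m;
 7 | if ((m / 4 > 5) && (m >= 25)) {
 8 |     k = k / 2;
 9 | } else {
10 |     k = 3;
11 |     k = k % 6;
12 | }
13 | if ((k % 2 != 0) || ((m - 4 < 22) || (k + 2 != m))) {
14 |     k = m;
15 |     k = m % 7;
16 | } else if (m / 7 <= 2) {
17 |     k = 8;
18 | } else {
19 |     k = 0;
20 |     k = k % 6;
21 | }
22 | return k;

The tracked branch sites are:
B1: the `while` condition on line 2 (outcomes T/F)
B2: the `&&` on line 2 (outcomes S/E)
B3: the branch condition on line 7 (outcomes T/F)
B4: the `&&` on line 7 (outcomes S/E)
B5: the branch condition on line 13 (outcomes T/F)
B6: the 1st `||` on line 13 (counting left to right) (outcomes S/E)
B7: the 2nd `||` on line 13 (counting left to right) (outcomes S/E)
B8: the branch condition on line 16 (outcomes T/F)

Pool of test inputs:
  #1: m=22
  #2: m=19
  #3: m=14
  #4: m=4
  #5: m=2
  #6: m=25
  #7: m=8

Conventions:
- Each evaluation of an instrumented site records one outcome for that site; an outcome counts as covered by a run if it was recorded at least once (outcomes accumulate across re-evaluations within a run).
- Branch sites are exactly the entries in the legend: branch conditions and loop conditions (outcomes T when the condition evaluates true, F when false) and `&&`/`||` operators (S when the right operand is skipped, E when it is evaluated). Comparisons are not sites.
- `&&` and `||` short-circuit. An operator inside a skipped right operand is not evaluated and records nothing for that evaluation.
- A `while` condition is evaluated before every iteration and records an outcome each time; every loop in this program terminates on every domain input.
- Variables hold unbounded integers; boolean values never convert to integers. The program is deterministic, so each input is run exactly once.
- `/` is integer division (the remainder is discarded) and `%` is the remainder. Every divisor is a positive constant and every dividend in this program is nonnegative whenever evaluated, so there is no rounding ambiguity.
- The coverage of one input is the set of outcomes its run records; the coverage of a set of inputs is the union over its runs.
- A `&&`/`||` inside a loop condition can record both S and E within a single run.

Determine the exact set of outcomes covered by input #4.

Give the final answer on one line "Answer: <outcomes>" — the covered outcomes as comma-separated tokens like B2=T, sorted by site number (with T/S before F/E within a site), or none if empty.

Simulating input #4 (m=4) step by step:
  B2->E, B1->T, B2->E, B1->T, B2->E, B1->T, B2->E, B1->T, B2->E, B1->T
  B2->E, B1->T, B2->E, B1->T, B2->E, B1->T, B2->E, B1->T, B2->E, B1->T
  B2->E, B1->T, B2->E, B1->T, B2->E, B1->T, B2->E, B1->T, B2->E, B1->T
  B2->E, B1->T, B2->E, B1->T, B2->E, B1->T, B2->E, B1->T, B2->S, B1->F
  B4->S, B3->F, B6->S, B5->T
deduplicating events, the covered set is: B1=T, B1=F, B2=S, B2=E, B3=F, B4=S, B5=T, B6=S

Answer: B1=T, B1=F, B2=S, B2=E, B3=F, B4=S, B5=T, B6=S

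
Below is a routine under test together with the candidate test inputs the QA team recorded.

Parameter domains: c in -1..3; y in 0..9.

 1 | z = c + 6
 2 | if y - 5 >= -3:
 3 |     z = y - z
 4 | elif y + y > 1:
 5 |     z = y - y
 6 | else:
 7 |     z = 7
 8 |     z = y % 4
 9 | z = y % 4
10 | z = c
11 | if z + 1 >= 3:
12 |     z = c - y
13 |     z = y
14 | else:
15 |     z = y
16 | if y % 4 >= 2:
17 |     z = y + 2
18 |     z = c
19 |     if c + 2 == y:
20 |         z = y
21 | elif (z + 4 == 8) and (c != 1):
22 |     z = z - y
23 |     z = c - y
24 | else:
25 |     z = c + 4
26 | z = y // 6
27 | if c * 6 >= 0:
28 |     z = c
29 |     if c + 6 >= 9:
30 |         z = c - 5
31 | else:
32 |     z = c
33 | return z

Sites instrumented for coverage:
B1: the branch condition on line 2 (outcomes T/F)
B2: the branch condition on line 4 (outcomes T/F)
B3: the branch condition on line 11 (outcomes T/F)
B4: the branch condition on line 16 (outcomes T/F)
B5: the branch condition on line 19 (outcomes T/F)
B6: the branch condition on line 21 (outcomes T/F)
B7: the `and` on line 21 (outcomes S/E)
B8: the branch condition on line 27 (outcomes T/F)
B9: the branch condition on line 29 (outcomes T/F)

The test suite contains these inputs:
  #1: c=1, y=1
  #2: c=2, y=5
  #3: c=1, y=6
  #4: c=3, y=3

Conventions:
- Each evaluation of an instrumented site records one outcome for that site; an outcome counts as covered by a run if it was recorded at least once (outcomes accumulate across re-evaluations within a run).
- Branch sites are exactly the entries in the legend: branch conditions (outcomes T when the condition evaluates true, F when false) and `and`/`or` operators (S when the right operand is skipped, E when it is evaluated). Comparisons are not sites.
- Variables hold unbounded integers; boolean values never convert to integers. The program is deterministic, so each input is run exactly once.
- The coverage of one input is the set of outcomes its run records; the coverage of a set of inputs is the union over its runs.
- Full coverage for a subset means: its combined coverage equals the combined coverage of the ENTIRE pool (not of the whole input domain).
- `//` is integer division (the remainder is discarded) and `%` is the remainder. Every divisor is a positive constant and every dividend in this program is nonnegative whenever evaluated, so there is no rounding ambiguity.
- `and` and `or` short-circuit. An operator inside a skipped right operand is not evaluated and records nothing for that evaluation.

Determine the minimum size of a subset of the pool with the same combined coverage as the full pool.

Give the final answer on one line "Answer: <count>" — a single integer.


input #1, c=1, y=1: events B1->F, B2->T, B3->F, B4->F, B7->S, B6->F, B8->T, B9->F; outcomes B1=F, B2=T, B3=F, B4=F, B6=F, B7=S, B8=T, B9=F
input #2, c=2, y=5: events B1->T, B3->T, B4->F, B7->S, B6->F, B8->T, B9->F; outcomes B1=T, B3=T, B4=F, B6=F, B7=S, B8=T, B9=F
input #3, c=1, y=6: events B1->T, B3->F, B4->T, B5->F, B8->T, B9->F; outcomes B1=T, B3=F, B4=T, B5=F, B8=T, B9=F
input #4, c=3, y=3: events B1->T, B3->T, B4->T, B5->F, B8->T, B9->T; outcomes B1=T, B3=T, B4=T, B5=F, B8=T, B9=T
the full pool covers 13 outcomes: B1=T, B1=F, B2=T, B3=T, B3=F, B4=T, B4=F, B5=F, B6=F, B7=S, B8=T, B9=T, B9=F
every size-1 subset falls short of the 13 outcomes (best: 8/13)
inputs {1, 4} (size 2) cover everything; no size-2 subset with a lexicographically smaller index list covers all 13
Answer: 2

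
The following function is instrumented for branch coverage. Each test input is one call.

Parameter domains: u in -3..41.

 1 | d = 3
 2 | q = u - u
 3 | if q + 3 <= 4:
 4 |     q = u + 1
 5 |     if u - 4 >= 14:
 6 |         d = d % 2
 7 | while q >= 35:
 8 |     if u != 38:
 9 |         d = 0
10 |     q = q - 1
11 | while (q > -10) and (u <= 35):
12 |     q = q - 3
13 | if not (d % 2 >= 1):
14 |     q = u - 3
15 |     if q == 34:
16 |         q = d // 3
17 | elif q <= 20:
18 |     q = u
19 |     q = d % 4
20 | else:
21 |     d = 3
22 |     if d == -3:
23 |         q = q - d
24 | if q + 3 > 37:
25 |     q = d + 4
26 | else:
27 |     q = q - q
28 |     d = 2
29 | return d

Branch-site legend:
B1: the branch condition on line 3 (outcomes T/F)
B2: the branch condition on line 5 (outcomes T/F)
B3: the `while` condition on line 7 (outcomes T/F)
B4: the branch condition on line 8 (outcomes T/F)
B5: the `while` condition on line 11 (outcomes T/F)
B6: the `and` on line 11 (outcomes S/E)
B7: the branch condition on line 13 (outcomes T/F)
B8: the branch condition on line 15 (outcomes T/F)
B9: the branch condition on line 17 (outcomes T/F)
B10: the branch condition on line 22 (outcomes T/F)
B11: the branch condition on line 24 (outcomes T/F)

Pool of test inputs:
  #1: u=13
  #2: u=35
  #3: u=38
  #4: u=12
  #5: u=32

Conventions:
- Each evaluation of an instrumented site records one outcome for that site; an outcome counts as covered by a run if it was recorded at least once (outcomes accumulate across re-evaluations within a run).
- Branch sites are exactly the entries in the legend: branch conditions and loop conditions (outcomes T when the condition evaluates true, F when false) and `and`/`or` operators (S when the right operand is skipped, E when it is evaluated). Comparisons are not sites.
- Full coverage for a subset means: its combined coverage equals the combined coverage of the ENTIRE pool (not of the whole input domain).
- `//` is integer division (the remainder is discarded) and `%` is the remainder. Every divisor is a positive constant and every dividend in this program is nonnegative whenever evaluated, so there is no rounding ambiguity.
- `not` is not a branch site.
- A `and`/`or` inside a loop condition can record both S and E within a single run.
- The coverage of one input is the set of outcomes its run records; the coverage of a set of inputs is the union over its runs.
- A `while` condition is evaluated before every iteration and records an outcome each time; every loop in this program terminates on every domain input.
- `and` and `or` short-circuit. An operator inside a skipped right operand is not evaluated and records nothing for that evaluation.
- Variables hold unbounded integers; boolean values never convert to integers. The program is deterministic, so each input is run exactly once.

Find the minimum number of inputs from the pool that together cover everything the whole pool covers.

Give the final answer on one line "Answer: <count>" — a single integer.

#1 (u=13) -> covered: B1=T, B2=F, B3=F, B5=T, B5=F, B6=S, B6=E, B7=F, B9=T, B11=F
#2 (u=35) -> covered: B1=T, B2=T, B3=T, B3=F, B4=T, B5=T, B5=F, B6=S, B6=E, B7=T, B8=F, B11=F
#3 (u=38) -> covered: B1=T, B2=T, B3=T, B3=F, B4=F, B5=F, B6=E, B7=F, B9=F, B10=F, B11=F
#4 (u=12) -> covered: B1=T, B2=F, B3=F, B5=T, B5=F, B6=S, B6=E, B7=F, B9=T, B11=F
#5 (u=32) -> covered: B1=T, B2=T, B3=F, B5=T, B5=F, B6=S, B6=E, B7=F, B9=T, B11=F
together the pool reaches 18 outcomes: B1=T, B2=T, B2=F, B3=T, B3=F, B4=T, B4=F, B5=T, B5=F, B6=S, B6=E, B7=T, B7=F, B8=F, B9=T, B9=F, B10=F, B11=F
size 1 is not enough: best union over all size-1 subsets is 12/18
size 2 is not enough: best union over all size-2 subsets is 16/18
size 3: inputs {1, 2, 3} cover all 18 outcomes, and no lexicographically smaller subset of this size does

Answer: 3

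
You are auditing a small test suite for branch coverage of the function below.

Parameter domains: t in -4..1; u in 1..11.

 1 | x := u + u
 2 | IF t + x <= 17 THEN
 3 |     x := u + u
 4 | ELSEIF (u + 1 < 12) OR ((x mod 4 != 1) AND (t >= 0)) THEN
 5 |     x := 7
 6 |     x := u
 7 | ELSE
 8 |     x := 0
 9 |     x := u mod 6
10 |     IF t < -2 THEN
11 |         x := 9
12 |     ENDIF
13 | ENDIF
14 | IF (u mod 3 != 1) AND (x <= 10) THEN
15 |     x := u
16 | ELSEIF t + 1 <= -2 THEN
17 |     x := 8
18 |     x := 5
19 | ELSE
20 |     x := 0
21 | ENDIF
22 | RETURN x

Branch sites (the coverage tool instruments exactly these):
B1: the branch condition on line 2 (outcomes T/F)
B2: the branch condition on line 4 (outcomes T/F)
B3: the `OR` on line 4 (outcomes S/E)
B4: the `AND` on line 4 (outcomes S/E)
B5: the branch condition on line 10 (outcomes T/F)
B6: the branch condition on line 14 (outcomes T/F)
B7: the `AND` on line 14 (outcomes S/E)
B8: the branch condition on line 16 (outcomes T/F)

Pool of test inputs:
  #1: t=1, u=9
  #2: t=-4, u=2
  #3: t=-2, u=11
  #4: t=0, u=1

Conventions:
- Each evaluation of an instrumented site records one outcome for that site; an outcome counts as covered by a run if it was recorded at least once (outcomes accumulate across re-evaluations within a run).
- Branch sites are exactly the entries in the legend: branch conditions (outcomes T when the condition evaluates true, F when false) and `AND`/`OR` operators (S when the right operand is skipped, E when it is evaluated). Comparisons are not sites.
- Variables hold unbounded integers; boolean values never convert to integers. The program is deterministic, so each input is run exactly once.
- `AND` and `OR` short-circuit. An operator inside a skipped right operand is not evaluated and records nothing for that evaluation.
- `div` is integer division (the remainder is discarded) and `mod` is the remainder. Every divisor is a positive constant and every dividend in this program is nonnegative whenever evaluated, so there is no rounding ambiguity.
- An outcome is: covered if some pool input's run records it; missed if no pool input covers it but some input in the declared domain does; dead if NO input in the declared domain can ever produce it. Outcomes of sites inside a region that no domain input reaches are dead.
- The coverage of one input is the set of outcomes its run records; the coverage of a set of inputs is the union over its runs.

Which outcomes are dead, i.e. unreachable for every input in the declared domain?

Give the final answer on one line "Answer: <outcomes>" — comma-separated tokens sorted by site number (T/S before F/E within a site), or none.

sweeping the full domain (66 inputs) for each outcome:
  B4=S: unreachable across the whole domain -> dead
  reachable outcomes have witnesses, e.g. B1=T (e.g. t=-4, u=1), B1=F (e.g. t=-4, u=11), B2=T (e.g. t=-2, u=10), B2=F (e.g. t=-4, u=11)

Answer: B4=S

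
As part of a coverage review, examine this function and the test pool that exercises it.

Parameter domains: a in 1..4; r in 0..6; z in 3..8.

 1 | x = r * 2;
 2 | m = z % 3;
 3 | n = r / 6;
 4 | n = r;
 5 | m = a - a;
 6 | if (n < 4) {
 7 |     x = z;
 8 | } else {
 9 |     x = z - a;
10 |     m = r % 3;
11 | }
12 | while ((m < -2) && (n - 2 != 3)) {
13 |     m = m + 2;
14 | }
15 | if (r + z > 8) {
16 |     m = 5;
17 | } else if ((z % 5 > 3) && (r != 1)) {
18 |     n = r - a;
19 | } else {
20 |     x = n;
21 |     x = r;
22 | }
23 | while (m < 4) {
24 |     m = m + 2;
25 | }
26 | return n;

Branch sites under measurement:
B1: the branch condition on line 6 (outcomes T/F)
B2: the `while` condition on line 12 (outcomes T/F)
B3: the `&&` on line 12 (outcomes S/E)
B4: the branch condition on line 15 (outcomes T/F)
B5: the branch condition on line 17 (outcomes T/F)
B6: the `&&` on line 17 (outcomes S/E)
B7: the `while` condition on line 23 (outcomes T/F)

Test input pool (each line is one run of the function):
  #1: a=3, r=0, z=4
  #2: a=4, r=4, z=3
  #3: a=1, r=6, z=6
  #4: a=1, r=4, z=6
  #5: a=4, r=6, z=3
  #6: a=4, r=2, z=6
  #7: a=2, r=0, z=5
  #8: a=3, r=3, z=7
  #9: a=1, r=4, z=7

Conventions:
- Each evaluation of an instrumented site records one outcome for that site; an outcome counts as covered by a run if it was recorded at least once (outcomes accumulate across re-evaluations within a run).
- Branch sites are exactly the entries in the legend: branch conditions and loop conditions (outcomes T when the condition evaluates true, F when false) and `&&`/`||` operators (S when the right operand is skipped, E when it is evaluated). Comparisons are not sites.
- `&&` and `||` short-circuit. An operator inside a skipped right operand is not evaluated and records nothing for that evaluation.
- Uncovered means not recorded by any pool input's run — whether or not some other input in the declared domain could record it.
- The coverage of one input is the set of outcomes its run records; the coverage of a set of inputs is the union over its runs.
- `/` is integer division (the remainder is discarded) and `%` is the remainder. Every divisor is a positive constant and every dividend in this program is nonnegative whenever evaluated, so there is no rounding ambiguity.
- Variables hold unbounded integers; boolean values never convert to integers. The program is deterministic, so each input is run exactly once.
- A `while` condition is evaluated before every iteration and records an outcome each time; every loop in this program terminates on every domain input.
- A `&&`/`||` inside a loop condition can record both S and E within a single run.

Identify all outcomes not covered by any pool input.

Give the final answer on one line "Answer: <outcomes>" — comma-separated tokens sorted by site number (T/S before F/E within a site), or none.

input #1 (a=3, r=0, z=4): events B1->T, B3->S, B2->F, B4->F, B6->E, B5->T, B7->T, B7->T, B7->F; covers B1=T, B2=F, B3=S, B4=F, B5=T, B6=E, B7=T, B7=F
input #2 (a=4, r=4, z=3): events B1->F, B3->S, B2->F, B4->F, B6->S, B5->F, B7->T, B7->T, B7->F; covers B1=F, B2=F, B3=S, B4=F, B5=F, B6=S, B7=T, B7=F
input #3 (a=1, r=6, z=6): events B1->F, B3->S, B2->F, B4->T, B7->F; covers B1=F, B2=F, B3=S, B4=T, B7=F
input #4 (a=1, r=4, z=6): events B1->F, B3->S, B2->F, B4->T, B7->F; covers B1=F, B2=F, B3=S, B4=T, B7=F
input #5 (a=4, r=6, z=3): events B1->F, B3->S, B2->F, B4->T, B7->F; covers B1=F, B2=F, B3=S, B4=T, B7=F
input #6 (a=4, r=2, z=6): events B1->T, B3->S, B2->F, B4->F, B6->S, B5->F, B7->T, B7->T, B7->F; covers B1=T, B2=F, B3=S, B4=F, B5=F, B6=S, B7=T, B7=F
input #7 (a=2, r=0, z=5): events B1->T, B3->S, B2->F, B4->F, B6->S, B5->F, B7->T, B7->T, B7->F; covers B1=T, B2=F, B3=S, B4=F, B5=F, B6=S, B7=T, B7=F
input #8 (a=3, r=3, z=7): events B1->T, B3->S, B2->F, B4->T, B7->F; covers B1=T, B2=F, B3=S, B4=T, B7=F
input #9 (a=1, r=4, z=7): events B1->F, B3->S, B2->F, B4->T, B7->F; covers B1=F, B2=F, B3=S, B4=T, B7=F
union over the pool: B1=T, B1=F, B2=F, B3=S, B4=T, B4=F, B5=T, B5=F, B6=S, B6=E, B7=T, B7=F
uncovered (2 of 14): B2=T, B3=E

Answer: B2=T, B3=E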